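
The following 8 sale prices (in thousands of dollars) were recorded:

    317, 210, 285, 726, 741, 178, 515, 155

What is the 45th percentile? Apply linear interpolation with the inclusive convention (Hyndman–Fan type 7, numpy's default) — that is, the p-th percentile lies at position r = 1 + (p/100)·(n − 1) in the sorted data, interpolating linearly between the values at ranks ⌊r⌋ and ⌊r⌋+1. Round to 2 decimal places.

Sorted: 155, 178, 210, 285, 317, 515, 726, 741.
n = 8.
r = 1 + (45/100)·(8 − 1) = 1 + 3.15 = 4.15.
Rank 4 is 285 and rank 5 is 317.
Interpolate: 285 + 0.15·(317 − 285) = 285 + 0.15·32 = 289.8.

289.80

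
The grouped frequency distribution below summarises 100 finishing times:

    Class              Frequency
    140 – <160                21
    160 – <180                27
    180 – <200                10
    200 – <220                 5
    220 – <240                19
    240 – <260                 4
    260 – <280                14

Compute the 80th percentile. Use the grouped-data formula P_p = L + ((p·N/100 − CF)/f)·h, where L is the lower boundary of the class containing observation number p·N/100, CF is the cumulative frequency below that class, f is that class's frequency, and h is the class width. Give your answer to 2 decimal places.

N = 100; target position k = 80/100 · 100 = 80.
Cumulative frequencies: 21, 48, 58, 63, 82, 86, 100.
Observation 80 falls in the class 220 – <240.
L = 220, CF = 63, f = 19, h = 20.
P80 = 220 + ((80 − 63)/19)·20 = 220 + 17.8947 = 237.895.

237.89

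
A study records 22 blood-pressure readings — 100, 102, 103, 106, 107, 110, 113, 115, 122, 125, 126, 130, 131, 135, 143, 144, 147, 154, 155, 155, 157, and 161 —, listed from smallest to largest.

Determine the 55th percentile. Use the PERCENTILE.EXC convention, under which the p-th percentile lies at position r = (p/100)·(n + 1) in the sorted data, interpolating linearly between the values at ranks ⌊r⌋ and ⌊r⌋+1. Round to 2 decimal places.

n = 22.
r = (55/100)·(22 + 1) = 12.65.
Rank 12 is 130 and rank 13 is 131.
Interpolate: 130 + 0.65·(131 − 130) = 130 + 0.65·1 = 130.65.

130.65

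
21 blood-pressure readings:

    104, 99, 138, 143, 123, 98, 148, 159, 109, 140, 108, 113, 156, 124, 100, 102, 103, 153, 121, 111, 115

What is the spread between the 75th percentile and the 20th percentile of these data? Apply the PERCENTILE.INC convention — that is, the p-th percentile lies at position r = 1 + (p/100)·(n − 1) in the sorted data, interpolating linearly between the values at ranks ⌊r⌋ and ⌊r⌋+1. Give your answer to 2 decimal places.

37.00

Sorted: 98, 99, 100, 102, 103, 104, 108, 109, 111, 113, 115, 121, 123, 124, 138, 140, 143, 148, 153, 156, 159.
n = 21.
P20: r = 5 (integer) → 103.
P75: r = 16 (integer) → 140.
Difference: 140 − 103 = 37.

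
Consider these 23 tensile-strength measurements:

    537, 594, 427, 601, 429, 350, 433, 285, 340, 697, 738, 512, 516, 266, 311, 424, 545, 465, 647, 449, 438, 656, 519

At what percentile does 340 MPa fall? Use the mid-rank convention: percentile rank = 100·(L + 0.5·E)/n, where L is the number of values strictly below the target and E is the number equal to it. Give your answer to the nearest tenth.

15.2

Sorted: 266, 285, 311, 340, 350, 424, 427, 429, 433, 438, 449, 465, 512, 516, 519, 537, 545, 594, 601, 647, 656, 697, 738.
Count below 340: L = 3; count equal: E = 1; n = 23.
Percentile rank = 100·(3 + 0.5·1)/23 = 100·3.5/23 = 15.22.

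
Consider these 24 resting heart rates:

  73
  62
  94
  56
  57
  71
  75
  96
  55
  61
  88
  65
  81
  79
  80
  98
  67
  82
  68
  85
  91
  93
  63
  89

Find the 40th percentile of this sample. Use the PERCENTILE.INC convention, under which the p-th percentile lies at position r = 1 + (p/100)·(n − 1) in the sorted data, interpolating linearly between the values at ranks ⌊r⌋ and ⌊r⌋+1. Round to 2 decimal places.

Sorted: 55, 56, 57, 61, 62, 63, 65, 67, 68, 71, 73, 75, 79, 80, 81, 82, 85, 88, 89, 91, 93, 94, 96, 98.
n = 24.
r = 1 + (40/100)·(24 − 1) = 1 + 9.2 = 10.2.
Rank 10 is 71 and rank 11 is 73.
Interpolate: 71 + 0.2·(73 − 71) = 71 + 0.2·2 = 71.4.

71.40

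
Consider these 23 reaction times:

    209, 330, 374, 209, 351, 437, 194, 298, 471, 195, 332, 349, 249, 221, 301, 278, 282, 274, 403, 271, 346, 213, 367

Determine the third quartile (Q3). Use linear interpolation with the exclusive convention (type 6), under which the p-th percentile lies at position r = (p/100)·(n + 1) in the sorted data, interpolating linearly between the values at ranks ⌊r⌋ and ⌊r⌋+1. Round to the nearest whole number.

Sorted: 194, 195, 209, 209, 213, 221, 249, 271, 274, 278, 282, 298, 301, 330, 332, 346, 349, 351, 367, 374, 403, 437, 471.
n = 23.
r = (75/100)·(23 + 1) = 18.
r is an integer, so P75 is the value at rank 18: 351.

351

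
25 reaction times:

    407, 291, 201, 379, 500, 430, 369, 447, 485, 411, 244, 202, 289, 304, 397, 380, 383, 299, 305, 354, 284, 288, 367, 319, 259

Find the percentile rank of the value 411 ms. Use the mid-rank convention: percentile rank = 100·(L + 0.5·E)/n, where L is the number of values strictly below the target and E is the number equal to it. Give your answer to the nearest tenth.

82.0

Sorted: 201, 202, 244, 259, 284, 288, 289, 291, 299, 304, 305, 319, 354, 367, 369, 379, 380, 383, 397, 407, 411, 430, 447, 485, 500.
Count below 411: L = 20; count equal: E = 1; n = 25.
Percentile rank = 100·(20 + 0.5·1)/25 = 100·20.5/25 = 82.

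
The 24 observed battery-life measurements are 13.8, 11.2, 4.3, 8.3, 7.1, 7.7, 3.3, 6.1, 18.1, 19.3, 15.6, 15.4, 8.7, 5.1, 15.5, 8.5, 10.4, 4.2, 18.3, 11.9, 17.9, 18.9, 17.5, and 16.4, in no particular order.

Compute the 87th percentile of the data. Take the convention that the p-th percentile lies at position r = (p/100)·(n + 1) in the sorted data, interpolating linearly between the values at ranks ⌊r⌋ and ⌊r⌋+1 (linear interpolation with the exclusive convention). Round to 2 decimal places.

18.25

Sorted: 3.3, 4.2, 4.3, 5.1, 6.1, 7.1, 7.7, 8.3, 8.5, 8.7, 10.4, 11.2, 11.9, 13.8, 15.4, 15.5, 15.6, 16.4, 17.5, 17.9, 18.1, 18.3, 18.9, 19.3.
n = 24.
r = (87/100)·(24 + 1) = 21.75.
Rank 21 is 18.1 and rank 22 is 18.3.
Interpolate: 18.1 + 0.75·(18.3 − 18.1) = 18.1 + 0.75·0.2 = 18.25.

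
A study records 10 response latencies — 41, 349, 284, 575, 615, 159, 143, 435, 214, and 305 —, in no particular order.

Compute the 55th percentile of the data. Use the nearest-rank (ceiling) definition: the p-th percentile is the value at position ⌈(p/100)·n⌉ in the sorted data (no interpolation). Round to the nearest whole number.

305

Sorted: 41, 143, 159, 214, 284, 305, 349, 435, 575, 615.
n = 10.
Position = ⌈55/100 · 10⌉ = ⌈5.5⌉ = 6.
The value at rank 6 is 305.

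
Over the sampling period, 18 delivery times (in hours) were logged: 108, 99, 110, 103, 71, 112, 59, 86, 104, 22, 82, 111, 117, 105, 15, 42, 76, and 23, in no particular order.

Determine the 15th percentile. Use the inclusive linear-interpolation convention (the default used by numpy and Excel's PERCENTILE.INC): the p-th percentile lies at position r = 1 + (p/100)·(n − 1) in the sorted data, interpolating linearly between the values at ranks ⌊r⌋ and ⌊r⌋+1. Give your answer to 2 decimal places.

33.45

Sorted: 15, 22, 23, 42, 59, 71, 76, 82, 86, 99, 103, 104, 105, 108, 110, 111, 112, 117.
n = 18.
r = 1 + (15/100)·(18 − 1) = 1 + 2.55 = 3.55.
Rank 3 is 23 and rank 4 is 42.
Interpolate: 23 + 0.55·(42 − 23) = 23 + 0.55·19 = 33.45.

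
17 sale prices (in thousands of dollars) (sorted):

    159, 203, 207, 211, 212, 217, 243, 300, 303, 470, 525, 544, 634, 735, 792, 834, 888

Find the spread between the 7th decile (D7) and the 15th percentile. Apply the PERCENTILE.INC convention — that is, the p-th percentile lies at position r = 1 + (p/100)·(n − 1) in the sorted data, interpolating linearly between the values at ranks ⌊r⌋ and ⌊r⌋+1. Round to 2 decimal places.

n = 17.
P15: r = 3.4; ranks 3–4 are 207, 211; interpolating gives 208.6.
P70: r = 12.2; ranks 12–13 are 544, 634; interpolating gives 562.
Difference: 562 − 208.6 = 353.4.

353.40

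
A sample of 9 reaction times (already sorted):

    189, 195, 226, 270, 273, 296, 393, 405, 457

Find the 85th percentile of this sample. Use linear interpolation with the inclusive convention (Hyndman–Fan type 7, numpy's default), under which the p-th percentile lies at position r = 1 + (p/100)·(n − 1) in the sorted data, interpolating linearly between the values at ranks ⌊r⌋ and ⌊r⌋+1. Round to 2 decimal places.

n = 9.
r = 1 + (85/100)·(9 − 1) = 1 + 6.8 = 7.8.
Rank 7 is 393 and rank 8 is 405.
Interpolate: 393 + 0.8·(405 − 393) = 393 + 0.8·12 = 402.6.

402.60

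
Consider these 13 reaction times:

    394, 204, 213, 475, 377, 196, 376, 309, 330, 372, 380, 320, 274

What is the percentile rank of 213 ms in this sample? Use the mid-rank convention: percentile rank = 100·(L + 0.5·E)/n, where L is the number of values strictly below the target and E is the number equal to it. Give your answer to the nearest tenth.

19.2

Sorted: 196, 204, 213, 274, 309, 320, 330, 372, 376, 377, 380, 394, 475.
Count below 213: L = 2; count equal: E = 1; n = 13.
Percentile rank = 100·(2 + 0.5·1)/13 = 100·2.5/13 = 19.23.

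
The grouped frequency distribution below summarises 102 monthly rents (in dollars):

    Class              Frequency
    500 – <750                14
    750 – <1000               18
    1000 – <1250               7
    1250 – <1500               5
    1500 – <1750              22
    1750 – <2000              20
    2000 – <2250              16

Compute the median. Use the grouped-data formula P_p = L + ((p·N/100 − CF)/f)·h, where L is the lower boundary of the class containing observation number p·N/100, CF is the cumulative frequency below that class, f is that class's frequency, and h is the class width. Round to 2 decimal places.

1579.55

N = 102; target position k = 50/100 · 102 = 51.
Cumulative frequencies: 14, 32, 39, 44, 66, 86, 102.
Observation 51 falls in the class 1500 – <1750.
L = 1500, CF = 44, f = 22, h = 250.
P50 = 1500 + ((51 − 44)/22)·250 = 1500 + 79.5455 = 1579.55.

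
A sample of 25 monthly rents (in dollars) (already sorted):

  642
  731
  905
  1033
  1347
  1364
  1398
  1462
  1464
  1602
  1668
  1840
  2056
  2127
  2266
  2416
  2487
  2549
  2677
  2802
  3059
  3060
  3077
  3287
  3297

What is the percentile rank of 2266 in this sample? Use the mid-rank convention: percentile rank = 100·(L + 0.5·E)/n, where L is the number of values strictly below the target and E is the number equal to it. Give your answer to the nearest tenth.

Count below 2266: L = 14; count equal: E = 1; n = 25.
Percentile rank = 100·(14 + 0.5·1)/25 = 100·14.5/25 = 58.

58.0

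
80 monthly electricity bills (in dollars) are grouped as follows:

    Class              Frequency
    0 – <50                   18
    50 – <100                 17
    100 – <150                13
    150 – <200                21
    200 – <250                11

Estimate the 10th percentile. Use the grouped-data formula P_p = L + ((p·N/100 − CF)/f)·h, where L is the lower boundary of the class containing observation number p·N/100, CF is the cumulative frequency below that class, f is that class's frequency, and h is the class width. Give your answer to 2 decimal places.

N = 80; target position k = 10/100 · 80 = 8.
Cumulative frequencies: 18, 35, 48, 69, 80.
Observation 8 falls in the class 0 – <50.
L = 0, CF = 0, f = 18, h = 50.
P10 = 0 + ((8 − 0)/18)·50 = 0 + 22.2222 = 22.2222.

22.22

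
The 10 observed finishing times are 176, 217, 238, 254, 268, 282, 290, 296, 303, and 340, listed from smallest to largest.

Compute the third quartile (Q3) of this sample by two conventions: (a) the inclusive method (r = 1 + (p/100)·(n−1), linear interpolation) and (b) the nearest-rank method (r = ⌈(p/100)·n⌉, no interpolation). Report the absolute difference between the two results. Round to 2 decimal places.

1.50

n = 10.
(a) r = 7.75; between ranks 7 (290) and 8 (296): 294.5.
(b) the nearest-rank method: rank 8 → 296.
|294.5 − 296| = 1.5.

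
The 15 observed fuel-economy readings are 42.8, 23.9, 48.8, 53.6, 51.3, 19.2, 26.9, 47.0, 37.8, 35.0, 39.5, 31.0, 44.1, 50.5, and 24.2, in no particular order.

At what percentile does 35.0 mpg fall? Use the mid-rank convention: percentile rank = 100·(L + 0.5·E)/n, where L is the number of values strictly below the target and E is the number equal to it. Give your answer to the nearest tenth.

Sorted: 19.2, 23.9, 24.2, 26.9, 31.0, 35.0, 37.8, 39.5, 42.8, 44.1, 47.0, 48.8, 50.5, 51.3, 53.6.
Count below 35.0: L = 5; count equal: E = 1; n = 15.
Percentile rank = 100·(5 + 0.5·1)/15 = 100·5.5/15 = 36.67.

36.7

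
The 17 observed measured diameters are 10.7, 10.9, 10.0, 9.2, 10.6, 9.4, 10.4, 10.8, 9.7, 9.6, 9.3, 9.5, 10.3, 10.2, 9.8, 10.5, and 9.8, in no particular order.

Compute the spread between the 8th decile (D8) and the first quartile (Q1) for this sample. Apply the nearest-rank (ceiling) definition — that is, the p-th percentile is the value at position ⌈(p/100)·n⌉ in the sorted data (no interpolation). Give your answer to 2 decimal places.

Sorted: 9.2, 9.3, 9.4, 9.5, 9.6, 9.7, 9.8, 9.8, 10.0, 10.2, 10.3, 10.4, 10.5, 10.6, 10.7, 10.8, 10.9.
n = 17.
P25: rank ⌈25/100·17⌉ = 5 → 9.6.
P80: rank ⌈80/100·17⌉ = 14 → 10.6.
Difference: 10.6 − 9.6 = 1.

1.00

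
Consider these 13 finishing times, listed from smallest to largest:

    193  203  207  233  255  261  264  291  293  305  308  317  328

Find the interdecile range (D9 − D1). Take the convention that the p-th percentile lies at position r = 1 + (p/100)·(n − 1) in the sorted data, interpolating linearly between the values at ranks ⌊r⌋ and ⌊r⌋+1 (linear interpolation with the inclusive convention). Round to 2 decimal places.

111.40

n = 13.
P10: r = 2.2; ranks 2–3 are 203, 207; interpolating gives 203.8.
P90: r = 11.8; ranks 11–12 are 308, 317; interpolating gives 315.2.
Difference: 315.2 − 203.8 = 111.4.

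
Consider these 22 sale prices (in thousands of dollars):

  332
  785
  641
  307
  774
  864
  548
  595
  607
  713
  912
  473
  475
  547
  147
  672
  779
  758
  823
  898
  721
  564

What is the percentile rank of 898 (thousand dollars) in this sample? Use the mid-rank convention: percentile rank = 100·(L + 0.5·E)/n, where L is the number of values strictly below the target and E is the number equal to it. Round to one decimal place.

93.2

Sorted: 147, 307, 332, 473, 475, 547, 548, 564, 595, 607, 641, 672, 713, 721, 758, 774, 779, 785, 823, 864, 898, 912.
Count below 898: L = 20; count equal: E = 1; n = 22.
Percentile rank = 100·(20 + 0.5·1)/22 = 100·20.5/22 = 93.18.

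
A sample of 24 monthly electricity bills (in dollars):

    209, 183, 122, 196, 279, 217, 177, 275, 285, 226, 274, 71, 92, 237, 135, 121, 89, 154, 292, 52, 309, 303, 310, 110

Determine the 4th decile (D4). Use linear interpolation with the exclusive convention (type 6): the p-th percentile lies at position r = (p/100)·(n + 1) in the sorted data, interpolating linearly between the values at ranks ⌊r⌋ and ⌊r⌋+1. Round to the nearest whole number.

177

Sorted: 52, 71, 89, 92, 110, 121, 122, 135, 154, 177, 183, 196, 209, 217, 226, 237, 274, 275, 279, 285, 292, 303, 309, 310.
n = 24.
r = (40/100)·(24 + 1) = 10.
r is an integer, so P40 is the value at rank 10: 177.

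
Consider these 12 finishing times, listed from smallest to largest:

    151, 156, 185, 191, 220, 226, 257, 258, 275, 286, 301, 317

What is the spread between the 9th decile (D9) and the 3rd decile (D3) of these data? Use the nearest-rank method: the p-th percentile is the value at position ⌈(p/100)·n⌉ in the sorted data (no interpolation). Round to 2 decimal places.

110.00

n = 12.
P30: rank ⌈30/100·12⌉ = 4 → 191.
P90: rank ⌈90/100·12⌉ = 11 → 301.
Difference: 301 − 191 = 110.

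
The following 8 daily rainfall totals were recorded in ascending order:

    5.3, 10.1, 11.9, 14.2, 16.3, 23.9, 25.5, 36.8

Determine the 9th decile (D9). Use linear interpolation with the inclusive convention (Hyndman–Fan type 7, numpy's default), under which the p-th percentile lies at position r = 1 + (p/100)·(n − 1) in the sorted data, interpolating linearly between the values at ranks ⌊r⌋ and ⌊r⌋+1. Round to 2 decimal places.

28.89

n = 8.
r = 1 + (90/100)·(8 − 1) = 1 + 6.3 = 7.3.
Rank 7 is 25.5 and rank 8 is 36.8.
Interpolate: 25.5 + 0.3·(36.8 − 25.5) = 25.5 + 0.3·11.3 = 28.89.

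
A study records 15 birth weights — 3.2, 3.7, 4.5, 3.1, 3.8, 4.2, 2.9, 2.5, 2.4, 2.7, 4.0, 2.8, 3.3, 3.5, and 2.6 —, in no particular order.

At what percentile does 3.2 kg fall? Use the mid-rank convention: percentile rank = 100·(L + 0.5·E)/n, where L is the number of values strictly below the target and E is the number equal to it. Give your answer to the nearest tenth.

50.0

Sorted: 2.4, 2.5, 2.6, 2.7, 2.8, 2.9, 3.1, 3.2, 3.3, 3.5, 3.7, 3.8, 4.0, 4.2, 4.5.
Count below 3.2: L = 7; count equal: E = 1; n = 15.
Percentile rank = 100·(7 + 0.5·1)/15 = 100·7.5/15 = 50.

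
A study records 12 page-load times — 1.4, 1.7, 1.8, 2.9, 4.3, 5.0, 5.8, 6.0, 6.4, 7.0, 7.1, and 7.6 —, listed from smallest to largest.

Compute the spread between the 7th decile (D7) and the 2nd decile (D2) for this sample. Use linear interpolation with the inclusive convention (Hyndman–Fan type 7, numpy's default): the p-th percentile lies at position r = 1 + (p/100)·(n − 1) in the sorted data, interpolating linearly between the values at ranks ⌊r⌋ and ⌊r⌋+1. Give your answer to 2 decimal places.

n = 12.
P20: r = 3.2; ranks 3–4 are 1.8, 2.9; interpolating gives 2.02.
P70: r = 8.7; ranks 8–9 are 6.0, 6.4; interpolating gives 6.28.
Difference: 6.28 − 2.02 = 4.26.

4.26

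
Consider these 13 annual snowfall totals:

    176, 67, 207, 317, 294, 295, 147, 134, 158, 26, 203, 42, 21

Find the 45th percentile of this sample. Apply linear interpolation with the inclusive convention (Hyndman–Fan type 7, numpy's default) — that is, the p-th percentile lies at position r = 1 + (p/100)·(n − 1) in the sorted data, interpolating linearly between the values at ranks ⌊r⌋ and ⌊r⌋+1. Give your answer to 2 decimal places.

Sorted: 21, 26, 42, 67, 134, 147, 158, 176, 203, 207, 294, 295, 317.
n = 13.
r = 1 + (45/100)·(13 − 1) = 1 + 5.4 = 6.4.
Rank 6 is 147 and rank 7 is 158.
Interpolate: 147 + 0.4·(158 − 147) = 147 + 0.4·11 = 151.4.

151.40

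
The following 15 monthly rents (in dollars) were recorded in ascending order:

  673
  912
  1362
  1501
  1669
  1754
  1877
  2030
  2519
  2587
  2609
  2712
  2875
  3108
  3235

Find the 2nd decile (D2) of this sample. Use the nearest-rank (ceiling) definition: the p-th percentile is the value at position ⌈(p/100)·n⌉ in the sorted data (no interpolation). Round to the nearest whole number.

n = 15.
Position = ⌈20/100 · 15⌉ = ⌈3⌉ = 3.
The value at rank 3 is 1362.

1362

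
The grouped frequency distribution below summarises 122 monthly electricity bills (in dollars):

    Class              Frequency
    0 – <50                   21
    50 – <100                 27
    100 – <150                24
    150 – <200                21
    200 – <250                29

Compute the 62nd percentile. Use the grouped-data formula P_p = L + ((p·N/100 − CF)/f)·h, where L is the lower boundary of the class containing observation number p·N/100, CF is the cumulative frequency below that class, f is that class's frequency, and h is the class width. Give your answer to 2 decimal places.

N = 122; target position k = 62/100 · 122 = 75.64.
Cumulative frequencies: 21, 48, 72, 93, 122.
Observation 75.64 falls in the class 150 – <200.
L = 150, CF = 72, f = 21, h = 50.
P62 = 150 + ((75.64 − 72)/21)·50 = 150 + 8.66667 = 158.667.

158.67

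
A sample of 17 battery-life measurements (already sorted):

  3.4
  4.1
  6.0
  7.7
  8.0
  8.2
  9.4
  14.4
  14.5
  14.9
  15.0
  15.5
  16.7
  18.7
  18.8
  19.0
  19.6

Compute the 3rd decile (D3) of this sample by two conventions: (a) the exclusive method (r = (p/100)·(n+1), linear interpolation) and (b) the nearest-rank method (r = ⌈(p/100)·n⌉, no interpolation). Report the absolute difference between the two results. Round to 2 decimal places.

n = 17.
(a) r = 5.4; between ranks 5 (8.0) and 6 (8.2): 8.08.
(b) the nearest-rank method: rank 6 → 8.2.
|8.08 − 8.2| = 0.12.

0.12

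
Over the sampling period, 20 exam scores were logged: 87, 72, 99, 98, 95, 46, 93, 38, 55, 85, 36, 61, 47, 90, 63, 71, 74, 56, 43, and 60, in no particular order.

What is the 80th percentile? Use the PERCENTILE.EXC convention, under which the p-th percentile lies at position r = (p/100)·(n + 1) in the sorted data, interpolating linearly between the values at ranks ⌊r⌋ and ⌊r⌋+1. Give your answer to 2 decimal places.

Sorted: 36, 38, 43, 46, 47, 55, 56, 60, 61, 63, 71, 72, 74, 85, 87, 90, 93, 95, 98, 99.
n = 20.
r = (80/100)·(20 + 1) = 16.8.
Rank 16 is 90 and rank 17 is 93.
Interpolate: 90 + 0.8·(93 − 90) = 90 + 0.8·3 = 92.4.

92.40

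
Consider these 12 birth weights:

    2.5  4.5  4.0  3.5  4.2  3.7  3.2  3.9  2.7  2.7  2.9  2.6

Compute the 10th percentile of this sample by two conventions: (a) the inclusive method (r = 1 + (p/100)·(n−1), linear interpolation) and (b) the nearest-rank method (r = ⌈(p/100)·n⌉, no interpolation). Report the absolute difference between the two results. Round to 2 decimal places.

0.01

Sorted: 2.5, 2.6, 2.7, 2.7, 2.9, 3.2, 3.5, 3.7, 3.9, 4.0, 4.2, 4.5.
n = 12.
(a) r = 2.1; between ranks 2 (2.6) and 3 (2.7): 2.61.
(b) the nearest-rank method: rank 2 → 2.6.
|2.61 − 2.6| = 0.01.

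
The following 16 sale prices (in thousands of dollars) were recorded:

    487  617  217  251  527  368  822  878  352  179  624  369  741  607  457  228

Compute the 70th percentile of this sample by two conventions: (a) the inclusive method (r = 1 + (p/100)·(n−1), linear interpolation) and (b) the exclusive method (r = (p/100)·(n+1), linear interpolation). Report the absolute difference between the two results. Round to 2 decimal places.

4.00

Sorted: 179, 217, 228, 251, 352, 368, 369, 457, 487, 527, 607, 617, 624, 741, 822, 878.
n = 16.
(a) r = 11.5; between ranks 11 (607) and 12 (617): 612.
(b) r = 11.9; between ranks 11 (607) and 12 (617): 616.
|612 − 616| = 4.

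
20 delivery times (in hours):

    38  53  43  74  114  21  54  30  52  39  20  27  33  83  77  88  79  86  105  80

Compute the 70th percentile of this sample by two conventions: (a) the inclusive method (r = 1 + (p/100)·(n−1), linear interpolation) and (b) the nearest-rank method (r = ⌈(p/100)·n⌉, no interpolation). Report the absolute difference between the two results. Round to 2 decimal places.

0.30

Sorted: 20, 21, 27, 30, 33, 38, 39, 43, 52, 53, 54, 74, 77, 79, 80, 83, 86, 88, 105, 114.
n = 20.
(a) r = 14.3; between ranks 14 (79) and 15 (80): 79.3.
(b) the nearest-rank method: rank 14 → 79.
|79.3 − 79| = 0.3.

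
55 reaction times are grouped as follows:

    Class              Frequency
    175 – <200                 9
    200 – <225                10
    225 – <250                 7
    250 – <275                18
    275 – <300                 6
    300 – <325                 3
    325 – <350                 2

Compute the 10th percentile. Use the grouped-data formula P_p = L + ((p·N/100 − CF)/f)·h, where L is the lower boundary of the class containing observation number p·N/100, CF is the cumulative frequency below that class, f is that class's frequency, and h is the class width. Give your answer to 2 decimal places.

N = 55; target position k = 10/100 · 55 = 5.5.
Cumulative frequencies: 9, 19, 26, 44, 50, 53, 55.
Observation 5.5 falls in the class 175 – <200.
L = 175, CF = 0, f = 9, h = 25.
P10 = 175 + ((5.5 − 0)/9)·25 = 175 + 15.2778 = 190.278.

190.28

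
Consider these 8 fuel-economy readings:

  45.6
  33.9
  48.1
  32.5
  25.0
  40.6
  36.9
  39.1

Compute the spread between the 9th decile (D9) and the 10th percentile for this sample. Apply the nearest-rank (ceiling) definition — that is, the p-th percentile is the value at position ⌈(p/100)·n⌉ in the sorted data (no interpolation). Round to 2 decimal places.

Sorted: 25.0, 32.5, 33.9, 36.9, 39.1, 40.6, 45.6, 48.1.
n = 8.
P10: rank ⌈10/100·8⌉ = 1 → 25.
P90: rank ⌈90/100·8⌉ = 8 → 48.1.
Difference: 48.1 − 25 = 23.1.

23.10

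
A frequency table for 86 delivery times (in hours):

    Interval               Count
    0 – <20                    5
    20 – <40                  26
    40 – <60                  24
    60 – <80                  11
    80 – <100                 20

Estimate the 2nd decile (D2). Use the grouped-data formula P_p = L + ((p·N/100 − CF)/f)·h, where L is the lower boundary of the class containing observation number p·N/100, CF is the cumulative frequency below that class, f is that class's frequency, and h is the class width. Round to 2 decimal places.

29.38

N = 86; target position k = 20/100 · 86 = 17.2.
Cumulative frequencies: 5, 31, 55, 66, 86.
Observation 17.2 falls in the class 20 – <40.
L = 20, CF = 5, f = 26, h = 20.
P20 = 20 + ((17.2 − 5)/26)·20 = 20 + 9.38462 = 29.3846.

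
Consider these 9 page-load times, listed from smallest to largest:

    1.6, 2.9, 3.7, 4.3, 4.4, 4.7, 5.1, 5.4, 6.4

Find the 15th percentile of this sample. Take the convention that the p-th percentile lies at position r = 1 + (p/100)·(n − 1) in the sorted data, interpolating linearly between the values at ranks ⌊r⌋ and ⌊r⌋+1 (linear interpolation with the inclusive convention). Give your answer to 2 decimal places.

3.06

n = 9.
r = 1 + (15/100)·(9 − 1) = 1 + 1.2 = 2.2.
Rank 2 is 2.9 and rank 3 is 3.7.
Interpolate: 2.9 + 0.2·(3.7 − 2.9) = 2.9 + 0.2·0.8 = 3.06.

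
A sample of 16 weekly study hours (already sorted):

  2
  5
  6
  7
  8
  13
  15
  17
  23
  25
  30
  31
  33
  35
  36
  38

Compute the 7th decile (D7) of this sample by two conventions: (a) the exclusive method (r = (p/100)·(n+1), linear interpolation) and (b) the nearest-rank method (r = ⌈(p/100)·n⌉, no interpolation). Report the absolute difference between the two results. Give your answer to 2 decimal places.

n = 16.
(a) r = 11.9; between ranks 11 (30) and 12 (31): 30.9.
(b) the nearest-rank method: rank 12 → 31.
|30.9 − 31| = 0.1.

0.10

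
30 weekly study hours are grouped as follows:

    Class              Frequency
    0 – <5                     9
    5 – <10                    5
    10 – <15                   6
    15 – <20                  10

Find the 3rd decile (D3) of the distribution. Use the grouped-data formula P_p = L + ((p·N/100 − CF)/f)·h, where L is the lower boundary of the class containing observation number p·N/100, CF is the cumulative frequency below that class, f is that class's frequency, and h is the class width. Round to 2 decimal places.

N = 30; target position k = 30/100 · 30 = 9.
Cumulative frequencies: 9, 14, 20, 30.
Observation 9 falls in the class 0 – <5.
L = 0, CF = 0, f = 9, h = 5.
P30 = 0 + ((9 − 0)/9)·5 = 0 + 5 = 5.

5.00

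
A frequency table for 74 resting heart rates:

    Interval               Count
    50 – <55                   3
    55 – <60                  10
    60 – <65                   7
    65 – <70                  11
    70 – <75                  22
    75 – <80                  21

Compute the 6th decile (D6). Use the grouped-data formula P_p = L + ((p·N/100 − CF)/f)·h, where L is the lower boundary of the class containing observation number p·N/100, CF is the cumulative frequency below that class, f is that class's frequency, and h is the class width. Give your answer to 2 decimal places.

N = 74; target position k = 60/100 · 74 = 44.4.
Cumulative frequencies: 3, 13, 20, 31, 53, 74.
Observation 44.4 falls in the class 70 – <75.
L = 70, CF = 31, f = 22, h = 5.
P60 = 70 + ((44.4 − 31)/22)·5 = 70 + 3.04545 = 73.0455.

73.05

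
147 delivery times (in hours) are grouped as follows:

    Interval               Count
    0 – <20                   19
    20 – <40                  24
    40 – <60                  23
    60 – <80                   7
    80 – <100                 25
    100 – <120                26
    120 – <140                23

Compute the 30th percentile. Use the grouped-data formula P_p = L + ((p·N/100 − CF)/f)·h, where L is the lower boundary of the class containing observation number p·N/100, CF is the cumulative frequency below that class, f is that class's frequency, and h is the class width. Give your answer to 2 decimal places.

40.96

N = 147; target position k = 30/100 · 147 = 44.1.
Cumulative frequencies: 19, 43, 66, 73, 98, 124, 147.
Observation 44.1 falls in the class 40 – <60.
L = 40, CF = 43, f = 23, h = 20.
P30 = 40 + ((44.1 − 43)/23)·20 = 40 + 0.956522 = 40.9565.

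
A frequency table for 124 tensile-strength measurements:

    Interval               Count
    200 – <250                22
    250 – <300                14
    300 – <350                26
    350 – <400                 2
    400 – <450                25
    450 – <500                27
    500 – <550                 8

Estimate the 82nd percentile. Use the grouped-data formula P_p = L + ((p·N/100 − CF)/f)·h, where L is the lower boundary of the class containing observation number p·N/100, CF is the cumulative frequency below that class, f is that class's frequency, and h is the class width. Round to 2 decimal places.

N = 124; target position k = 82/100 · 124 = 101.68.
Cumulative frequencies: 22, 36, 62, 64, 89, 116, 124.
Observation 101.68 falls in the class 450 – <500.
L = 450, CF = 89, f = 27, h = 50.
P82 = 450 + ((101.68 − 89)/27)·50 = 450 + 23.4815 = 473.481.

473.48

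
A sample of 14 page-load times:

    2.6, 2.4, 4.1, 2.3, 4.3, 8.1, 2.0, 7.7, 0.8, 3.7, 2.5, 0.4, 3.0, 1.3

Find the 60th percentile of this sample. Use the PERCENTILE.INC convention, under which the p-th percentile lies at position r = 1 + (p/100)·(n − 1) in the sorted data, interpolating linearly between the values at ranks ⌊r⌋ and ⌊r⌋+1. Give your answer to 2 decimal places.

Sorted: 0.4, 0.8, 1.3, 2.0, 2.3, 2.4, 2.5, 2.6, 3.0, 3.7, 4.1, 4.3, 7.7, 8.1.
n = 14.
r = 1 + (60/100)·(14 − 1) = 1 + 7.8 = 8.8.
Rank 8 is 2.6 and rank 9 is 3.0.
Interpolate: 2.6 + 0.8·(3.0 − 2.6) = 2.6 + 0.8·0.4 = 2.92.

2.92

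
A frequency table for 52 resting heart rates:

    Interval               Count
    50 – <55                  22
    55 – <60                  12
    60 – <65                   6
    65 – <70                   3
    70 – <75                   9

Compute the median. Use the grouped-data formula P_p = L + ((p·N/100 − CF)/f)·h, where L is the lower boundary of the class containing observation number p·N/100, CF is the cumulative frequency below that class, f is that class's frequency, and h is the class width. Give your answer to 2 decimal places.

56.67

N = 52; target position k = 50/100 · 52 = 26.
Cumulative frequencies: 22, 34, 40, 43, 52.
Observation 26 falls in the class 55 – <60.
L = 55, CF = 22, f = 12, h = 5.
P50 = 55 + ((26 − 22)/12)·5 = 55 + 1.66667 = 56.6667.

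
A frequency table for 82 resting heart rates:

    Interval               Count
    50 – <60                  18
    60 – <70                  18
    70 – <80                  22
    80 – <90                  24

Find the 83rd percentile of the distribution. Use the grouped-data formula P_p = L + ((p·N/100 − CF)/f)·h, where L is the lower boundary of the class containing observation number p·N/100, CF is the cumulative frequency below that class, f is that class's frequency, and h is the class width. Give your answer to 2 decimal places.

84.19

N = 82; target position k = 83/100 · 82 = 68.06.
Cumulative frequencies: 18, 36, 58, 82.
Observation 68.06 falls in the class 80 – <90.
L = 80, CF = 58, f = 24, h = 10.
P83 = 80 + ((68.06 − 58)/24)·10 = 80 + 4.19167 = 84.1917.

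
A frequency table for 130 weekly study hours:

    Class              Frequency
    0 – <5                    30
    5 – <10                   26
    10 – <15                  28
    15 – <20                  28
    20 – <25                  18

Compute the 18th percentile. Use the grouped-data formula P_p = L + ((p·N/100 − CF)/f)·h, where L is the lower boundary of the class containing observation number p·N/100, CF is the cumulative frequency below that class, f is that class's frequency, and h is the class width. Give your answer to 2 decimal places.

3.90

N = 130; target position k = 18/100 · 130 = 23.4.
Cumulative frequencies: 30, 56, 84, 112, 130.
Observation 23.4 falls in the class 0 – <5.
L = 0, CF = 0, f = 30, h = 5.
P18 = 0 + ((23.4 − 0)/30)·5 = 0 + 3.9 = 3.9.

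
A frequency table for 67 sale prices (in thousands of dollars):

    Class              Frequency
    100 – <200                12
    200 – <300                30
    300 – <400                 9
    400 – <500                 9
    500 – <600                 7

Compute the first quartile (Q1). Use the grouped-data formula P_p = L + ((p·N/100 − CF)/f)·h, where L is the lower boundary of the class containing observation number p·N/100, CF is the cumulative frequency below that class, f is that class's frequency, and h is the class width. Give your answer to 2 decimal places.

N = 67; target position k = 25/100 · 67 = 16.75.
Cumulative frequencies: 12, 42, 51, 60, 67.
Observation 16.75 falls in the class 200 – <300.
L = 200, CF = 12, f = 30, h = 100.
P25 = 200 + ((16.75 − 12)/30)·100 = 200 + 15.8333 = 215.833.

215.83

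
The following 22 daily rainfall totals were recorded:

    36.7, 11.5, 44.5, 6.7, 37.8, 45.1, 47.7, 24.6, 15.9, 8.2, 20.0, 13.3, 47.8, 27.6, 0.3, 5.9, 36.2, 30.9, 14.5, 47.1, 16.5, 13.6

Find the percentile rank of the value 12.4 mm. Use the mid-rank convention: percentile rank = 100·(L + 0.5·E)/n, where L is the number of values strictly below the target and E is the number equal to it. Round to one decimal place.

Sorted: 0.3, 5.9, 6.7, 8.2, 11.5, 13.3, 13.6, 14.5, 15.9, 16.5, 20.0, 24.6, 27.6, 30.9, 36.2, 36.7, 37.8, 44.5, 45.1, 47.1, 47.7, 47.8.
Count below 12.4: L = 5; count equal: E = 0; n = 22.
Percentile rank = 100·(5 + 0.5·0)/22 = 100·5/22 = 22.73.

22.7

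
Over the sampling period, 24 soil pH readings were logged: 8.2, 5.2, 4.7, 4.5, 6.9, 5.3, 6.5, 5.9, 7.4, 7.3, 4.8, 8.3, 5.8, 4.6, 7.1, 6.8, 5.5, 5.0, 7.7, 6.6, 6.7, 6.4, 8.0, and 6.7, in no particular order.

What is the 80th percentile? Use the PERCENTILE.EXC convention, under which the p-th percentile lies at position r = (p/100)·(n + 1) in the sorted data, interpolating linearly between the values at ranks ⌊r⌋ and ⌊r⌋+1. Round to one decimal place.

7.4

Sorted: 4.5, 4.6, 4.7, 4.8, 5.0, 5.2, 5.3, 5.5, 5.8, 5.9, 6.4, 6.5, 6.6, 6.7, 6.7, 6.8, 6.9, 7.1, 7.3, 7.4, 7.7, 8.0, 8.2, 8.3.
n = 24.
r = (80/100)·(24 + 1) = 20.
r is an integer, so P80 is the value at rank 20: 7.4.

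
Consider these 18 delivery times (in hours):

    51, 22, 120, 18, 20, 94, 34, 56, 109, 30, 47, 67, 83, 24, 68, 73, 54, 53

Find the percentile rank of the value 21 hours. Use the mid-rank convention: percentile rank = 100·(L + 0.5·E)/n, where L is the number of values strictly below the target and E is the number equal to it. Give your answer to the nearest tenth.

11.1

Sorted: 18, 20, 22, 24, 30, 34, 47, 51, 53, 54, 56, 67, 68, 73, 83, 94, 109, 120.
Count below 21: L = 2; count equal: E = 0; n = 18.
Percentile rank = 100·(2 + 0.5·0)/18 = 100·2/18 = 11.11.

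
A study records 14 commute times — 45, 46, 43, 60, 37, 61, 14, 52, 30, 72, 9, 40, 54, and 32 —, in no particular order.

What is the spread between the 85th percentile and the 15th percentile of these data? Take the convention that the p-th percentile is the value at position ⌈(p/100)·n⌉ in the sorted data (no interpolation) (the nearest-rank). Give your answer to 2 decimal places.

30.00

Sorted: 9, 14, 30, 32, 37, 40, 43, 45, 46, 52, 54, 60, 61, 72.
n = 14.
P15: rank ⌈15/100·14⌉ = 3 → 30.
P85: rank ⌈85/100·14⌉ = 12 → 60.
Difference: 60 − 30 = 30.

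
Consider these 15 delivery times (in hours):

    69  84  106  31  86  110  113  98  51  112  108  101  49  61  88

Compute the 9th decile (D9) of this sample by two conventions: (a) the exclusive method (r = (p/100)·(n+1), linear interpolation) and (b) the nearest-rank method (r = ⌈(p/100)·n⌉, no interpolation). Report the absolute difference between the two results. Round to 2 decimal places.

0.40

Sorted: 31, 49, 51, 61, 69, 84, 86, 88, 98, 101, 106, 108, 110, 112, 113.
n = 15.
(a) r = 14.4; between ranks 14 (112) and 15 (113): 112.4.
(b) the nearest-rank method: rank 14 → 112.
|112.4 − 112| = 0.4.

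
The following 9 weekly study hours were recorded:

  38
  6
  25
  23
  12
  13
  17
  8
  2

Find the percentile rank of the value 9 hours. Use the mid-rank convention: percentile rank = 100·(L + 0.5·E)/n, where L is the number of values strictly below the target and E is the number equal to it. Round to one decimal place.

Sorted: 2, 6, 8, 12, 13, 17, 23, 25, 38.
Count below 9: L = 3; count equal: E = 0; n = 9.
Percentile rank = 100·(3 + 0.5·0)/9 = 100·3/9 = 33.33.

33.3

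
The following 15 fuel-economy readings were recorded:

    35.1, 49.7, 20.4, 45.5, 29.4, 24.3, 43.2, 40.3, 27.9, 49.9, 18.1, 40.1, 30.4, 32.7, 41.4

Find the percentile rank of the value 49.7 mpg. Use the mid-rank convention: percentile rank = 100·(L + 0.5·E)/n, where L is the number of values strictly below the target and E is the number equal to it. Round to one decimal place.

Sorted: 18.1, 20.4, 24.3, 27.9, 29.4, 30.4, 32.7, 35.1, 40.1, 40.3, 41.4, 43.2, 45.5, 49.7, 49.9.
Count below 49.7: L = 13; count equal: E = 1; n = 15.
Percentile rank = 100·(13 + 0.5·1)/15 = 100·13.5/15 = 90.

90.0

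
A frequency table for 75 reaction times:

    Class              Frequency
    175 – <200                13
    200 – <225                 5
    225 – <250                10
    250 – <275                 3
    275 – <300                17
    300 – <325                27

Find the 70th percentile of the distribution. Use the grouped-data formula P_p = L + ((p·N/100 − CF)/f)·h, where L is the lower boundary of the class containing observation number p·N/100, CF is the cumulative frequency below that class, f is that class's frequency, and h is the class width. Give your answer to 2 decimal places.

304.17

N = 75; target position k = 70/100 · 75 = 52.5.
Cumulative frequencies: 13, 18, 28, 31, 48, 75.
Observation 52.5 falls in the class 300 – <325.
L = 300, CF = 48, f = 27, h = 25.
P70 = 300 + ((52.5 − 48)/27)·25 = 300 + 4.16667 = 304.167.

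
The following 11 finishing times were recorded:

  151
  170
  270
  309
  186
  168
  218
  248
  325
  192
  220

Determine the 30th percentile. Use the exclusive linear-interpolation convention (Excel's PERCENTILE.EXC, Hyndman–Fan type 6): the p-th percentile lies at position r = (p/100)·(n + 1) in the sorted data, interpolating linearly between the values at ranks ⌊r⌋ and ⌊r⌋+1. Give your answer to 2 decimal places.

Sorted: 151, 168, 170, 186, 192, 218, 220, 248, 270, 309, 325.
n = 11.
r = (30/100)·(11 + 1) = 3.6.
Rank 3 is 170 and rank 4 is 186.
Interpolate: 170 + 0.6·(186 − 170) = 170 + 0.6·16 = 179.6.

179.60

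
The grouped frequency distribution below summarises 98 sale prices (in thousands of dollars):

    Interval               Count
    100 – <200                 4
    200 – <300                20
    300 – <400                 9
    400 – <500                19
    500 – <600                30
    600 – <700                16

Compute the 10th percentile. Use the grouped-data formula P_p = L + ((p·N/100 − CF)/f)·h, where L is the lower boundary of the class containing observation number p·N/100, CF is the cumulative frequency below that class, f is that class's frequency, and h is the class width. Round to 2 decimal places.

N = 98; target position k = 10/100 · 98 = 9.8.
Cumulative frequencies: 4, 24, 33, 52, 82, 98.
Observation 9.8 falls in the class 200 – <300.
L = 200, CF = 4, f = 20, h = 100.
P10 = 200 + ((9.8 − 4)/20)·100 = 200 + 29 = 229.

229.00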